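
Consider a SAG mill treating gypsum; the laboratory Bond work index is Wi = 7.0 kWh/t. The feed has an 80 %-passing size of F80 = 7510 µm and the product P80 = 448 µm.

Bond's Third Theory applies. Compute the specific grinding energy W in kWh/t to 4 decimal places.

W = 2.4994 kWh/t

W = 10·Wi·[P80^(−½) − F80^(−½)]
1/√448 = 0.047246;  1/√7510 = 0.011539
W = 10·7.0·(0.047246 − 0.011539) = 2.4994 kWh/t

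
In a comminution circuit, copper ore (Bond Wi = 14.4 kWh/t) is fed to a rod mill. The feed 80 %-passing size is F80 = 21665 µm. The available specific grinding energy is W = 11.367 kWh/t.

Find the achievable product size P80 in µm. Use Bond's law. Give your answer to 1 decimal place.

W = 10·Wi·(P80^(-½) − F80^(-½))
P80^(−½) = W/(10 Wi) + F80^(−½)
  = 11.3670/(10·14.4) + 1/√21665 = 0.078938 + 0.006794 = 0.085731
P80 = (1/0.085731)² = 11.6643² = 136.06 µm

P80 = 136.1 µm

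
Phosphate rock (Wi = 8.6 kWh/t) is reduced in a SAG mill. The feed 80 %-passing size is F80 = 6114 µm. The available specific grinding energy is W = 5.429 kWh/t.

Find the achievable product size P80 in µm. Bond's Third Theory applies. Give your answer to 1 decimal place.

W = 10 Wi (P80^-0.5 − F80^-0.5)
1/√P80 = 1/√F80 + W/(10·Wi)
  = 5.4290/(10·8.6) + 1/√6114 = 0.063128 + 0.012789 = 0.075917
P80 = (1/0.075917)² = 13.1723² = 173.51 µm

P80 = 173.5 µm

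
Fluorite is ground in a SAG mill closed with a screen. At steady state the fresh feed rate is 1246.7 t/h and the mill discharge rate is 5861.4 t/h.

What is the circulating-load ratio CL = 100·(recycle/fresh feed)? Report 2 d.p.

M = F + R at steady state, so:
R = M − F = 5861.4 − 1246.7 = 4614.7 t/h
CL = 100·R/F = 100·4614.7/1246.7 = 370.15 %

CL = 370.15 %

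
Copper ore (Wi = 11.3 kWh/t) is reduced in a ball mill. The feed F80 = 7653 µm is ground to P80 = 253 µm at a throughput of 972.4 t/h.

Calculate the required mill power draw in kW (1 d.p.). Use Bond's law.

P = 5652.1 kW

W_Bond = 10·Wi·(1/√P₈₀ − 1/√F₈₀)
W = 10·11.3·(1/√253 − 1/√7653) = 10·11.3·(0.051438) = 5.8125 kWh/t
Mill draw = 5.8125 × 972.4 = 5652.1 kW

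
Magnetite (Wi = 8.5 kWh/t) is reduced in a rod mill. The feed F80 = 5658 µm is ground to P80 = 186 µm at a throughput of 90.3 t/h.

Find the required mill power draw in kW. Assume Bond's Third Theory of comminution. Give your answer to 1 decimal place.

P = 460.8 kW

W = 10 Wi / √P80 − 10 Wi / √F80
W = 10·8.5·(1/√186 − 1/√5658) = 10·8.5·(0.060029) = 5.1025 kWh/t
Power = W × throughput = 5.1025 kWh/t × 90.3 t/h = 460.8 kW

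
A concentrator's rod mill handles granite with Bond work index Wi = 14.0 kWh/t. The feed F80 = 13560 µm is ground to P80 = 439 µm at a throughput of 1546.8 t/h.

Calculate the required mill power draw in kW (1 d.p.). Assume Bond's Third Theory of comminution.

P = 8475.8 kW

Bond: W = 10·Wi·(1/√P80 − 1/√F80)
W = 10·14.0·(1/√439 − 1/√13560) = 10·14.0·(0.039140) = 5.4796 kWh/t
P_mill = W·ṁ = 5.4796·1546.8 = 8475.8 kW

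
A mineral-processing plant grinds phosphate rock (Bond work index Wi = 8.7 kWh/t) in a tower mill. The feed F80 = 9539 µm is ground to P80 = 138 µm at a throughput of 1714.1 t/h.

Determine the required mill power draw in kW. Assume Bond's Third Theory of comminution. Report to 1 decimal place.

P = 11167.6 kW

W = 10 Wi / √P80 − 10 Wi / √F80
W = 10·8.7·(1/√138 − 1/√9539) = 10·8.7·(0.074887) = 6.5152 kWh/t
Mill draw = 6.5152 × 1714.1 = 11167.6 kW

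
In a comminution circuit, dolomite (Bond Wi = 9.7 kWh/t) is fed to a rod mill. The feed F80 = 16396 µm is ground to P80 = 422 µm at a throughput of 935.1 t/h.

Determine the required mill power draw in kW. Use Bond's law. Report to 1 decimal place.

Bond: W = 10·Wi·(1/√P80 − 1/√F80)
W = 10·9.7·(1/√422 − 1/√16396) = 10·9.7·(0.040870) = 3.9644 kWh/t
Power = W × throughput = 3.9644 kWh/t × 935.1 t/h = 3707.1 kW

P = 3707.1 kW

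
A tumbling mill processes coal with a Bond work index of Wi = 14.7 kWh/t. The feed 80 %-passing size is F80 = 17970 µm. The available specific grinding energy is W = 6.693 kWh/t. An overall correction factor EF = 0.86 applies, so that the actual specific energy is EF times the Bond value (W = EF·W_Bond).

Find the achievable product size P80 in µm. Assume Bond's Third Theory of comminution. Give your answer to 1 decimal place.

P80 = 274.1 µm

W = 10 Wi (P80^-0.5 − F80^-0.5)
W_Bond = W / EF = 6.693 / 0.86 = 7.7826 kWh/t
P80^(−½) = W_Bond/(10 Wi) + F80^(−½)
  = 7.7826/(10·14.7) + 1/√17970 = 0.052943 + 0.007460 = 0.060402
P80 = (1/0.060402)² = 16.5556² = 274.09 µm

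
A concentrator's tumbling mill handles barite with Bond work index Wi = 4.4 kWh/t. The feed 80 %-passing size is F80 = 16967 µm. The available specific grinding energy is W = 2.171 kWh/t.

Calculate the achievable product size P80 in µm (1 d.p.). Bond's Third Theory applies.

W = 10 Wi (P80^-0.5 − F80^-0.5)
1/√P80 = 1/√F80 + W/(10·Wi)
  = 2.1710/(10·4.4) + 1/√16967 = 0.049341 + 0.007677 = 0.057018
P80 = (1/0.057018)² = 17.5383² = 307.59 µm

P80 = 307.6 µm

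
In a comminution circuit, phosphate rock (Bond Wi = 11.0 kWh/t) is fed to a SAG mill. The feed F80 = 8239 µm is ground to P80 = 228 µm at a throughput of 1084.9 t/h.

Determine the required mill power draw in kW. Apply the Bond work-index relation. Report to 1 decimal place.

Bond: W = 10·Wi·(1/√P80 − 1/√F80)
W = 10·11.0·(1/√228 − 1/√8239) = 10·11.0·(0.055210) = 6.0731 kWh/t
Power = W × throughput = 6.0731 kWh/t × 1084.9 t/h = 6588.7 kW

P = 6588.7 kW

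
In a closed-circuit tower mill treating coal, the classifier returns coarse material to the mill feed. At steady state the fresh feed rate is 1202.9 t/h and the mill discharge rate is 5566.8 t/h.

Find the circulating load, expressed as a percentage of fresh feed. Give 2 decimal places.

Discharge = new feed + return, hence
R = M − F = 5566.8 − 1202.9 = 4363.9 t/h
CL = 100·R/F = 100·4363.9/1202.9 = 362.78 %

CL = 362.78 %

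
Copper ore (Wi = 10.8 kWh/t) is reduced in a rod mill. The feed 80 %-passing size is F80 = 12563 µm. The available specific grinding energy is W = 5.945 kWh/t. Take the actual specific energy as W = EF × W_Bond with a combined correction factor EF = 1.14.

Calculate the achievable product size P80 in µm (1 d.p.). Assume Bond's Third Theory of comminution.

P80 = 305.6 µm

W = 10·Wi·(P80^(-½) − F80^(-½))
W_Bond = W / EF = 5.945 / 1.14 = 5.2149 kWh/t
P80^-0.5 = F80^-0.5 + W_Bond/(10 Wi)
  = 5.2149/(10·10.8) + 1/√12563 = 0.048286 + 0.008922 = 0.057208
P80 = (1/0.057208)² = 17.4801² = 305.55 µm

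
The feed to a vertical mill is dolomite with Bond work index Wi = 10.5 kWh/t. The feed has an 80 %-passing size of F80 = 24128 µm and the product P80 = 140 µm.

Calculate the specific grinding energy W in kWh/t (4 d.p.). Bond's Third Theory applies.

W = 8.1981 kWh/t

W = 10 Wi (P80^-0.5 − F80^-0.5)
1/√140 = 0.084515;  1/√24128 = 0.006438
W = 10·10.5·(0.084515 − 0.006438) = 8.1981 kWh/t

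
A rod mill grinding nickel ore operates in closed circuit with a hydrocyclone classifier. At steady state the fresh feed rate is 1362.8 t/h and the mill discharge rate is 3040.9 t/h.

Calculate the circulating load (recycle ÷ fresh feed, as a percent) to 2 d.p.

Discharge = new feed + return, hence
R = M − F = 3040.9 − 1362.8 = 1678.1 t/h
CL = 100·R/F = 100·1678.1/1362.8 = 123.14 %

CL = 123.14 %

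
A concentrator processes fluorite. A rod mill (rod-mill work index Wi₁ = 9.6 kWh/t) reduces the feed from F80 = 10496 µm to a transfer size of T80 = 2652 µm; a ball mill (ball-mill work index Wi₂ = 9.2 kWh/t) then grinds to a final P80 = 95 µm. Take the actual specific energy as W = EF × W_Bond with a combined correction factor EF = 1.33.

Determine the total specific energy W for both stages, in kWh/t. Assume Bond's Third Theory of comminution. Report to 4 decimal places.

W = 11.4109 kWh/t

W = 10 Wi / √P80 − 10 Wi / √F80
Stage 1 (10496→2652 µm, Wi₁=9.6): W₁ = 10·9.6·(0.019418 − 0.009761) = 0.9271 kWh/t
Stage 2 (2652→95 µm, Wi₂=9.2): W₂ = 10·9.2·(0.102598 − 0.019418) = 7.6525 kWh/t
W = W₁ + W₂ = 0.9271 + 7.6525 = 8.5796 kWh/t
With EF = 1.33: W = 8.5796·1.33 = 11.4109 kWh/t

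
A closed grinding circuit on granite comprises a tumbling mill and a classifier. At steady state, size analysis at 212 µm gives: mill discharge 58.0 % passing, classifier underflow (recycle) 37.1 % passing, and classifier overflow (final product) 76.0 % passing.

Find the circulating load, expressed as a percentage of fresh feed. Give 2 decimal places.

Mass balance on the −212 µm fraction:
(1+r)·d = r·u + o ⇒ r = (o−d)/(d−u)
r = (76.0 − 58.0)/(58.0 − 37.1) = 18.0/20.9 = 0.8612
CL = 100·r = 86.12 %

CL = 86.12 %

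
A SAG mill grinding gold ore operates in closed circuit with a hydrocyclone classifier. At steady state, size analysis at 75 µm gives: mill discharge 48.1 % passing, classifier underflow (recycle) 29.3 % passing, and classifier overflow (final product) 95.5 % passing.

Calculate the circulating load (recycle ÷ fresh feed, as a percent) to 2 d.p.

Mass balance on the −75 µm fraction:
r = (o − d)/(d − u)
r = (95.5 − 48.1)/(48.1 − 29.3) = 47.4/18.8 = 2.5213
CL = 100·r = 252.13 %

CL = 252.13 %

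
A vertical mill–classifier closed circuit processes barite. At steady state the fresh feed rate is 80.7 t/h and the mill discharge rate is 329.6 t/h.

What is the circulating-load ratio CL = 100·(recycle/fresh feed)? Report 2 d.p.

CL = 308.43 %

Discharge = new feed + return, hence
R = M − F = 329.6 − 80.7 = 248.9 t/h
CL = 100·R/F = 100·248.9/80.7 = 308.43 %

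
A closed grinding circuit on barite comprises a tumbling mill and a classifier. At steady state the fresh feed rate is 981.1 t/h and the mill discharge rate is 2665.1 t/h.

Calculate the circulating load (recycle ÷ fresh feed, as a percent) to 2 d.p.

Discharge = new feed + return, hence
R = M − F = 2665.1 − 981.1 = 1684.0 t/h
CL = 100·R/F = 100·1684.0/981.1 = 171.64 %

CL = 171.64 %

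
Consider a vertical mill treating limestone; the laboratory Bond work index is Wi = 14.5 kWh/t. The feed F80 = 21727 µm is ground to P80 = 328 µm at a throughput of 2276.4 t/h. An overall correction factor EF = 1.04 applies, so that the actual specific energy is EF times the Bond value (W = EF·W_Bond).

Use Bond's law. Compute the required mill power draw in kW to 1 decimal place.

P = 16625.6 kW

Bond: W = 10·Wi·(1/√P80 − 1/√F80)
W = 10·14.5·(1/√328 − 1/√21727) = 10·14.5·(0.048432) = 7.0226 kWh/t
Apply correction: 7.0226 × 1.04 = 7.3035 kWh/t
P = W·T = 7.3035·2276.4 = 16625.6 kW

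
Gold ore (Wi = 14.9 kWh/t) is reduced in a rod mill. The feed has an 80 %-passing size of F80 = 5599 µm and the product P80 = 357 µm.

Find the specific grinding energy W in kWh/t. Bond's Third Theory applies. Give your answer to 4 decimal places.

W = 5.8946 kWh/t

W = 10·Wi·(P80^(-½) − F80^(-½))
1/√357 = 0.052926;  1/√5599 = 0.013364
W = 10·14.9·(0.052926 − 0.013364) = 5.8946 kWh/t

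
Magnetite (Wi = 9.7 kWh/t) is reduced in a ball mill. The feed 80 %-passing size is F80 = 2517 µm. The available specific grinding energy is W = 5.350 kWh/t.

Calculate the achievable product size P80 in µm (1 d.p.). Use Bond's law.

W = 10·Wi·[P80^(−½) − F80^(−½)]
1/√P80 = 1/√F80 + W/(10·Wi)
  = 5.3500/(10·9.7) + 1/√2517 = 0.055155 + 0.019932 = 0.075087
P80 = (1/0.075087)² = 13.3179² = 177.37 µm

P80 = 177.4 µm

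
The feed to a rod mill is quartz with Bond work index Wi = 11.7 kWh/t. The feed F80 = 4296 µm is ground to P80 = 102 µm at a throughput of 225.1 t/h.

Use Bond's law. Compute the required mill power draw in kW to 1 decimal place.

W_Bond = 10·Wi·(1/√P₈₀ − 1/√F₈₀)
W = 10·11.7·(1/√102 − 1/√4296) = 10·11.7·(0.083758) = 9.7997 kWh/t
Power = W × throughput = 9.7997 kWh/t × 225.1 t/h = 2205.9 kW

P = 2205.9 kW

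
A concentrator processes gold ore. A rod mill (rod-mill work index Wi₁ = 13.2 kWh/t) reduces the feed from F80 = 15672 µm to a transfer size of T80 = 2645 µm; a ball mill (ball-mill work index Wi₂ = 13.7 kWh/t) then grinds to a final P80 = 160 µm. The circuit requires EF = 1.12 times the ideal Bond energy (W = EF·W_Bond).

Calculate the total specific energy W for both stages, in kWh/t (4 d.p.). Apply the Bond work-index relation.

W = 10.8407 kWh/t

Bond:  W = 10 Wi (1/√P − 1/√F)
Stage 1 (15672→2645 µm, Wi₁=13.2): W₁ = 10·13.2·(0.019444 − 0.007988) = 1.5122 kWh/t
Stage 2 (2645→160 µm, Wi₂=13.7): W₂ = 10·13.7·(0.079057 − 0.019444) = 8.1670 kWh/t
W = W₁ + W₂ = 1.5122 + 8.1670 = 9.6792 kWh/t
Corrected W = EF·W_Bond = 1.12·9.6792 = 10.8407 kWh/t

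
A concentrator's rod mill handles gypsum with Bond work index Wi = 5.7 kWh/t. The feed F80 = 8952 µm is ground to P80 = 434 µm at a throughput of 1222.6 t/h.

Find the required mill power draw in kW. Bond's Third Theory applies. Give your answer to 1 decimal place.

P = 2608.6 kW

W = 10 Wi (1/√P80 − 1/√F80)  [Bond]
W = 10·5.7·(1/√434 − 1/√8952) = 10·5.7·(0.037432) = 2.1336 kWh/t
Power = W × throughput = 2.1336 kWh/t × 1222.6 t/h = 2608.6 kW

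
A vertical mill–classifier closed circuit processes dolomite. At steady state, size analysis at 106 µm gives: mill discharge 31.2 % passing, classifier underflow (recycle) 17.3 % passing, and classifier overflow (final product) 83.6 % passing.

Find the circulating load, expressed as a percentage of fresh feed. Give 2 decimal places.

Balance %-passing 106 µm (r = R/F):
Fd + Rd = Ru + Fo ⇒ R/F = (o−d)/(d−u)
r = (83.6 − 31.2)/(31.2 − 17.3) = 52.4/13.9 = 3.7698
CL = 100·r = 376.98 %

CL = 376.98 %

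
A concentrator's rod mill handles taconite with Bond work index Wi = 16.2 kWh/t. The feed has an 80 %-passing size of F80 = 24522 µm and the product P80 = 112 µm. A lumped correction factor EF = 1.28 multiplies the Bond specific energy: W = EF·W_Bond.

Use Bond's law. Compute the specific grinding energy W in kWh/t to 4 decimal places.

Bond:  W = 10 Wi (1/√P − 1/√F)
1/√112 = 0.094491;  1/√24522 = 0.006386
W = 10·16.2·(0.094491 − 0.006386) = 14.2730 kWh/t
With EF = 1.28: W = 14.2730·1.28 = 18.2695 kWh/t

W = 18.2695 kWh/t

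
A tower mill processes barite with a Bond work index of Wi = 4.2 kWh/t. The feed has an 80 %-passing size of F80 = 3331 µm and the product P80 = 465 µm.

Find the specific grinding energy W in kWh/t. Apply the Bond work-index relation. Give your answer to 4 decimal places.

W_Bond = 10·Wi·(1/√P₈₀ − 1/√F₈₀)
1/√465 = 0.046374;  1/√3331 = 0.017327
W = 10·4.2·(0.046374 − 0.017327) = 1.2200 kWh/t

W = 1.2200 kWh/t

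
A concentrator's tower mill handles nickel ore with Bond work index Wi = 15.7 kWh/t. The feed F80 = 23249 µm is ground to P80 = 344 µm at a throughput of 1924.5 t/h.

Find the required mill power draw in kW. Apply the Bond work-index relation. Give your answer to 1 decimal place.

P = 14309.1 kW

W = 10 Wi (P80^-0.5 − F80^-0.5)
W = 10·15.7·(1/√344 − 1/√23249) = 10·15.7·(0.047358) = 7.4352 kWh/t
Power = W × throughput = 7.4352 kWh/t × 1924.5 t/h = 14309.1 kW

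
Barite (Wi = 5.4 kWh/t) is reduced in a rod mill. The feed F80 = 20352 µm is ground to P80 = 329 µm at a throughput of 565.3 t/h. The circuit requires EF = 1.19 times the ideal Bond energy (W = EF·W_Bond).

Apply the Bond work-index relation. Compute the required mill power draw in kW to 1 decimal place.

P = 1748.1 kW

Bond:  W = 10 Wi (1/√P − 1/√F)
W = 10·5.4·(1/√329 − 1/√20352) = 10·5.4·(0.048122) = 2.5986 kWh/t
With EF = 1.19: W = 2.5986·1.19 = 3.0923 kWh/t
P_mill = W·ṁ = 3.0923·565.3 = 1748.1 kW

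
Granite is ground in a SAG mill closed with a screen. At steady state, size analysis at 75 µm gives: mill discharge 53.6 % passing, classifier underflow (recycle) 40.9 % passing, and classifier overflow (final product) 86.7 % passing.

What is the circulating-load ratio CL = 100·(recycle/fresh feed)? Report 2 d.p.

CL = 260.63 %

Let r = R/F. Size balance at 75 µm:
r = (o − d)/(d − u)
r = (86.7 − 53.6)/(53.6 − 40.9) = 33.1/12.7 = 2.6063
CL = 100·r = 260.63 %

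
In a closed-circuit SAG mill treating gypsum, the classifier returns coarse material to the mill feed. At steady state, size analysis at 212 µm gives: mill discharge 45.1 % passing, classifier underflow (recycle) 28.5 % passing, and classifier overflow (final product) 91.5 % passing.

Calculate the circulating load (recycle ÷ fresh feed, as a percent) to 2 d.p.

CL = 279.52 %

Classifier node, passing 212 µm:
r = (o − d)/(d − u)
r = (91.5 − 45.1)/(45.1 − 28.5) = 46.4/16.6 = 2.7952
CL = 100·r = 279.52 %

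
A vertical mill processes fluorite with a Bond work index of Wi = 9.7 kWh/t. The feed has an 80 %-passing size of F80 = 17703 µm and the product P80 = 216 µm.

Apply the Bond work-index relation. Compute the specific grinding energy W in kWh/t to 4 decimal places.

W = 10·Wi·(P80^(-½) − F80^(-½))
1/√216 = 0.068041;  1/√17703 = 0.007516
W = 10·9.7·(0.068041 − 0.007516) = 5.8710 kWh/t

W = 5.8710 kWh/t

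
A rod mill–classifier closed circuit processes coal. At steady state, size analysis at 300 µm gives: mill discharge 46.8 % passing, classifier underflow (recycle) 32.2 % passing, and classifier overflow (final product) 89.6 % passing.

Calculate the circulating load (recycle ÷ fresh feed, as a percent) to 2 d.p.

Let r = R/F. Size balance at 300 µm:
r = (o − d)/(d − u)
r = (89.6 − 46.8)/(46.8 − 32.2) = 42.8/14.6 = 2.9315
CL = 100·r = 293.15 %

CL = 293.15 %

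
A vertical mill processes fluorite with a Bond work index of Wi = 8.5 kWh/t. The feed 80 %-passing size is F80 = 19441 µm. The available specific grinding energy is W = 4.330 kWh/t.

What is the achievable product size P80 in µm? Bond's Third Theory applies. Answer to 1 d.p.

P80 = 296.1 µm

W = 10 Wi (1/√P80 − 1/√F80)  [Bond]
⇒ 1/√P80 = W/(10 Wi) + 1/√F80
  = 4.3300/(10·8.5) + 1/√19441 = 0.050941 + 0.007172 = 0.058113
P80 = (1/0.058113)² = 17.2078² = 296.11 µm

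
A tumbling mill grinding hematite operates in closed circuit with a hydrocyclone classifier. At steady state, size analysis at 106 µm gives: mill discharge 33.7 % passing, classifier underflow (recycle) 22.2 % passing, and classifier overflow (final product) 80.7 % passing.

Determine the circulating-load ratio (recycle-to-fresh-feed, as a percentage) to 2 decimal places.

Two-product formula at 106 µm:
(1+r)d = ru + o → r = (o−d)/(d−u)
r = (80.7 − 33.7)/(33.7 − 22.2) = 47.0/11.5 = 4.0870
CL = 100·r = 408.70 %

CL = 408.70 %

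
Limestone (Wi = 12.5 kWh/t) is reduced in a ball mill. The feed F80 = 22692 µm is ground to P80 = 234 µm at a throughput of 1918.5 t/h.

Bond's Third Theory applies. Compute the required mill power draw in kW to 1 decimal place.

W = 10 Wi (P80^-0.5 − F80^-0.5)
W = 10·12.5·(1/√234 − 1/√22692) = 10·12.5·(0.058734) = 7.3417 kWh/t
P = W·T = 7.3417·1918.5 = 14085.1 kW

P = 14085.1 kW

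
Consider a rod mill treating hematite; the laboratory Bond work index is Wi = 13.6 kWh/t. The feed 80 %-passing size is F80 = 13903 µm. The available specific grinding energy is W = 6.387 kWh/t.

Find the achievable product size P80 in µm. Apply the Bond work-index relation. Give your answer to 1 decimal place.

W = 10 Wi (P80^-0.5 − F80^-0.5)
⇒ 1/√P80 = W/(10·Wi) + 1/√F80
  = 6.3870/(10·13.6) + 1/√13903 = 0.046963 + 0.008481 = 0.055444
P80 = (1/0.055444)² = 18.0361² = 325.30 µm

P80 = 325.3 µm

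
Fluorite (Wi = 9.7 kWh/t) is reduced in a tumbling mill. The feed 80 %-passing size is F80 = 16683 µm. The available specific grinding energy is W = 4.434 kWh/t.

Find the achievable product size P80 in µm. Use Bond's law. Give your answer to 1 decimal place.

P80 = 350.0 µm

W = 10 Wi / √P80 − 10 Wi / √F80
P80^-0.5 = F80^-0.5 + W/(10 Wi)
  = 4.4340/(10·9.7) + 1/√16683 = 0.045711 + 0.007742 = 0.053454
P80 = (1/0.053454)² = 18.7078² = 349.98 µm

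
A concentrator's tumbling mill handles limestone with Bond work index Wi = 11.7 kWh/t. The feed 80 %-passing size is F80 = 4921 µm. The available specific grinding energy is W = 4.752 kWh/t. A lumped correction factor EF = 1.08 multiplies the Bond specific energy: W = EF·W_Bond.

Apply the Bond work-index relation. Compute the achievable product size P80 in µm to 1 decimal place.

W = 10 Wi (P80^-0.5 − F80^-0.5)
W_Bond = W / EF = 4.752 / 1.08 = 4.4000 kWh/t
⇒ 1/√P80 = W_Bond/(10 Wi) + 1/√F80
  = 4.4000/(10·11.7) + 1/√4921 = 0.037607 + 0.014255 = 0.051862
P80 = (1/0.051862)² = 19.2819² = 371.79 µm

P80 = 371.8 µm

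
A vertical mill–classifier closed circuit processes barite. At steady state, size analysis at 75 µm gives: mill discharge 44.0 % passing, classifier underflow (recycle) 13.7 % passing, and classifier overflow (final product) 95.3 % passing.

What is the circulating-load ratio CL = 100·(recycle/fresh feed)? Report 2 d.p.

CL = 169.31 %

Balance %-passing 75 µm (r = R/F):
r = (o − d)/(d − u)
r = (95.3 − 44.0)/(44.0 − 13.7) = 51.3/30.3 = 1.6931
CL = 100·r = 169.31 %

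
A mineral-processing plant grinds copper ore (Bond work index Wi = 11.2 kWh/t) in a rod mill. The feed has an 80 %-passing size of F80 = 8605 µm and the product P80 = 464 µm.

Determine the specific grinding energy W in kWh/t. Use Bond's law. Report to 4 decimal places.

W = 10 Wi (1/√P80 − 1/√F80)  [Bond]
1/√464 = 0.046424;  1/√8605 = 0.010780
W = 10·11.2·(0.046424 − 0.010780) = 3.9921 kWh/t

W = 3.9921 kWh/t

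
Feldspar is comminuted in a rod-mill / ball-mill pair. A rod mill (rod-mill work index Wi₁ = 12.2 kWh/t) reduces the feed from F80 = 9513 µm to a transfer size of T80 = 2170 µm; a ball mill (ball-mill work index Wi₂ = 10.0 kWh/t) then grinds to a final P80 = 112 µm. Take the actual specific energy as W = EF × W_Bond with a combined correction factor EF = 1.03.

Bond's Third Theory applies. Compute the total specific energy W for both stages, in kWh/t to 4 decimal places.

W = 8.9307 kWh/t

Bond: W = 10·Wi·(1/√P80 − 1/√F80)
Stage 1 (9513→2170 µm, Wi₁=12.2): W₁ = 10·12.2·(0.021467 − 0.010253) = 1.3681 kWh/t
Stage 2 (2170→112 µm, Wi₂=10.0): W₂ = 10·10.0·(0.094491 − 0.021467) = 7.3024 kWh/t
W = W₁ + W₂ = 1.3681 + 7.3024 = 8.6705 kWh/t
W_actual = 1.03 × 8.6705 = 8.9307 kWh/t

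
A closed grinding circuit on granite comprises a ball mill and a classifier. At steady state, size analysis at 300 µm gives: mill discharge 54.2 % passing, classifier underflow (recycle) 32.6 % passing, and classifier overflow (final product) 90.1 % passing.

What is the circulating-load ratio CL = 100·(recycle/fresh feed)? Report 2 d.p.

CL = 166.20 %

Let r = R/F. Size balance at 300 µm:
Fd + Rd = Ru + Fo ⇒ R/F = (o−d)/(d−u)
r = (90.1 − 54.2)/(54.2 − 32.6) = 35.9/21.6 = 1.6620
CL = 100·r = 166.20 %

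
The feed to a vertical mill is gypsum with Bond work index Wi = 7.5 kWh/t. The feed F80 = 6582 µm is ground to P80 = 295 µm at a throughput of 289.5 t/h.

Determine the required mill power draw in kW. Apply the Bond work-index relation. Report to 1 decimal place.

W = 10·Wi·(P80^(-½) − F80^(-½))
W = 10·7.5·(1/√295 − 1/√6582) = 10·7.5·(0.045896) = 3.4422 kWh/t
Mill draw = 3.4422 × 289.5 = 996.5 kW

P = 996.5 kW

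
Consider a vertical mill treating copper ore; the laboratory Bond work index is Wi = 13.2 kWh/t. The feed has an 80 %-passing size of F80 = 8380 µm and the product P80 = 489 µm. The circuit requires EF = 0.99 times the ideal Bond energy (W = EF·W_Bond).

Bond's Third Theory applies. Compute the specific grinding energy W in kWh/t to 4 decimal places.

W = 4.4820 kWh/t

W = 10 Wi (1/√P80 − 1/√F80)  [Bond]
1/√489 = 0.045222;  1/√8380 = 0.010924
W = 10·13.2·(0.045222 − 0.010924) = 4.5273 kWh/t
Apply correction: 4.5273 × 0.99 = 4.4820 kWh/t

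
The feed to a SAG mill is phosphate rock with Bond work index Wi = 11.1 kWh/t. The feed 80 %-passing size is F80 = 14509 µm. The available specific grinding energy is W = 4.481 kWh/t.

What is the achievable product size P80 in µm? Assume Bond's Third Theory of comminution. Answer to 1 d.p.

Bond: W = 10·Wi·(1/√P80 − 1/√F80)
P80^(−½) = W/(10 Wi) + F80^(−½)
  = 4.4810/(10·11.1) + 1/√14509 = 0.040369 + 0.008302 = 0.048671
P80 = (1/0.048671)² = 20.5460² = 422.14 µm

P80 = 422.1 µm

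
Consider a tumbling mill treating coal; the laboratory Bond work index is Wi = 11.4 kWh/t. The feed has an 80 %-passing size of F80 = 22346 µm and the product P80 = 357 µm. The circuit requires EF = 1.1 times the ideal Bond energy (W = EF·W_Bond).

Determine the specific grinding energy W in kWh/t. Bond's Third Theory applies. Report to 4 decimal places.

W = 5.7980 kWh/t

W = 10·Wi·(P80^(-½) − F80^(-½))
1/√357 = 0.052926;  1/√22346 = 0.006690
W = 10·11.4·(0.052926 − 0.006690) = 5.2709 kWh/t
Apply correction: 5.2709 × 1.1 = 5.7980 kWh/t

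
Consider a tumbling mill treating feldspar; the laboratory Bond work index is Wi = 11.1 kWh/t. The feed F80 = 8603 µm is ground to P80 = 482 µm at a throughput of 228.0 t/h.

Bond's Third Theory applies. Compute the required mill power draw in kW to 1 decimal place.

P = 879.9 kW

W = 10 Wi (P80^-0.5 − F80^-0.5)
W = 10·11.1·(1/√482 − 1/√8603) = 10·11.1·(0.034767) = 3.8592 kWh/t
P_mill = W·ṁ = 3.8592·228.0 = 879.9 kW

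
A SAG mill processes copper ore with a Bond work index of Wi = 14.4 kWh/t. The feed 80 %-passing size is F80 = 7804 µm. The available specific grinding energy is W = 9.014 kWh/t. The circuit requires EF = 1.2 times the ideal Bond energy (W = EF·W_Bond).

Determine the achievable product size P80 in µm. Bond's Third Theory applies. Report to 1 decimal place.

P80 = 248.1 µm

W = 10 Wi / √P80 − 10 Wi / √F80
W_Bond = W / EF = 9.014 / 1.2 = 7.5117 kWh/t
1/√P80 = 1/√F80 + W_Bond/(10·Wi)
  = 7.5117/(10·14.4) + 1/√7804 = 0.052164 + 0.011320 = 0.063484
P80 = (1/0.063484)² = 15.7519² = 248.12 µm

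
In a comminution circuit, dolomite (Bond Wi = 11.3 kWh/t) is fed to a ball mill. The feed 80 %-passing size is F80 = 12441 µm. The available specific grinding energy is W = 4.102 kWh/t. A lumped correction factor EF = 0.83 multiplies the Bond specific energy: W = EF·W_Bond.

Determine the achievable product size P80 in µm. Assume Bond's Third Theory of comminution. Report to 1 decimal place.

P80 = 360.0 µm

W = 10·Wi·(P80^(-½) − F80^(-½))
W_Bond = W / EF = 4.102 / 0.83 = 4.9422 kWh/t
⇒ 1/√P80 = W_Bond/(10 Wi) + 1/√F80
  = 4.9422/(10·11.3) + 1/√12441 = 0.043736 + 0.008965 = 0.052701
P80 = (1/0.052701)² = 18.9748² = 360.04 µm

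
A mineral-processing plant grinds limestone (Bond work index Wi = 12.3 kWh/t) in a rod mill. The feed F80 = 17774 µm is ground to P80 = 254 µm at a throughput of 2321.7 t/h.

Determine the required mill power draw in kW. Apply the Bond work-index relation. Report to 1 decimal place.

Bond: W = 10·Wi·(1/√P80 − 1/√F80)
W = 10·12.3·(1/√254 − 1/√17774) = 10·12.3·(0.055245) = 6.7951 kWh/t
P_mill = W·ṁ = 6.7951·2321.7 = 15776.2 kW

P = 15776.2 kW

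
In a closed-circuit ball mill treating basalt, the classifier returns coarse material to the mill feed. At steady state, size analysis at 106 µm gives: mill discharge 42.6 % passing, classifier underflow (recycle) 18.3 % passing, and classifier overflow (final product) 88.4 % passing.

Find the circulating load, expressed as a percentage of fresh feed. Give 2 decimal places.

Mass balance on the −106 µm fraction:
(1+r)d = ru + o → r = (o−d)/(d−u)
r = (88.4 − 42.6)/(42.6 − 18.3) = 45.8/24.3 = 1.8848
CL = 100·r = 188.48 %

CL = 188.48 %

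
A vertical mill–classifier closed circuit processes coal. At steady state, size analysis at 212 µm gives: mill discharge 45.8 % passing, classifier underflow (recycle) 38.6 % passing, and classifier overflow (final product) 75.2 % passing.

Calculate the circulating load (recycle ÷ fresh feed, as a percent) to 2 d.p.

CL = 408.33 %

Let r = R/F. Size balance at 212 µm:
Fd + Rd = Ru + Fo ⇒ R/F = (o−d)/(d−u)
r = (75.2 − 45.8)/(45.8 − 38.6) = 29.4/7.2 = 4.0833
CL = 100·r = 408.33 %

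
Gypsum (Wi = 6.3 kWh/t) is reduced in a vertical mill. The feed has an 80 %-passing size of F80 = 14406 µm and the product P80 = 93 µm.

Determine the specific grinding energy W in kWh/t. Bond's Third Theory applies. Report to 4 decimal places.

W = 6.0079 kWh/t

Bond: W = 10·Wi·(1/√P80 − 1/√F80)
1/√93 = 0.103695;  1/√14406 = 0.008332
W = 10·6.3·(0.103695 − 0.008332) = 6.0079 kWh/t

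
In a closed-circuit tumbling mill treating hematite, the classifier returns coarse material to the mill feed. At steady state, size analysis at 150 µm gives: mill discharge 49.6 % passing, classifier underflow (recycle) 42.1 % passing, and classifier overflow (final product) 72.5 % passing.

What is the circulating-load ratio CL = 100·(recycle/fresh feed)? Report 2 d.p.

CL = 305.33 %

Balance %-passing 150 µm (r = R/F):
r = (o − d)/(d − u)
r = (72.5 − 49.6)/(49.6 − 42.1) = 22.9/7.5 = 3.0533
CL = 100·r = 305.33 %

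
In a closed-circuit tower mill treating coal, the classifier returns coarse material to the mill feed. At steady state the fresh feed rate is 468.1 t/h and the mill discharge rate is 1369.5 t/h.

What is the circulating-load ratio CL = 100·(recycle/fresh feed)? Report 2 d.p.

M = F + R at steady state, so:
R = M − F = 1369.5 − 468.1 = 901.4 t/h
CL = 100·R/F = 100·901.4/468.1 = 192.57 %

CL = 192.57 %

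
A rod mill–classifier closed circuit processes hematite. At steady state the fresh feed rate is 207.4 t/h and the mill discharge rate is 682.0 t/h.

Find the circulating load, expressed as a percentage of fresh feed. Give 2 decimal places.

CL = 228.83 %

Discharge = new feed + return, hence
R = M − F = 682.0 − 207.4 = 474.6 t/h
CL = 100·R/F = 100·474.6/207.4 = 228.83 %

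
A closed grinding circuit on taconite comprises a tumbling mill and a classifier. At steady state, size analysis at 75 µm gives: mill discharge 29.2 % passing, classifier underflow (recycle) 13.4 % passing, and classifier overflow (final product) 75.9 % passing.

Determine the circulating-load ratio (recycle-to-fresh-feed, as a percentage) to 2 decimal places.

CL = 295.57 %

Balance %-passing 75 µm (r = R/F):
Fd + Rd = Ru + Fo ⇒ R/F = (o−d)/(d−u)
r = (75.9 − 29.2)/(29.2 − 13.4) = 46.7/15.8 = 2.9557
CL = 100·r = 295.57 %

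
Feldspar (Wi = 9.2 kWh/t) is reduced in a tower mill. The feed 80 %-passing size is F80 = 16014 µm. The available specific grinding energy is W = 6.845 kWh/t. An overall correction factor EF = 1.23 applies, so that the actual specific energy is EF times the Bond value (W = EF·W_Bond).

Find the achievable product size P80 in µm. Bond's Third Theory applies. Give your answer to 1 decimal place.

P80 = 213.8 µm

W = 10·Wi·(P80^(-½) − F80^(-½))
W_Bond = W / EF = 6.845 / 1.23 = 5.5650 kWh/t
P80^-0.5 = F80^-0.5 + W_Bond/(10 Wi)
  = 5.5650/(10·9.2) + 1/√16014 = 0.060490 + 0.007902 = 0.068392
P80 = (1/0.068392)² = 14.6216² = 213.79 µm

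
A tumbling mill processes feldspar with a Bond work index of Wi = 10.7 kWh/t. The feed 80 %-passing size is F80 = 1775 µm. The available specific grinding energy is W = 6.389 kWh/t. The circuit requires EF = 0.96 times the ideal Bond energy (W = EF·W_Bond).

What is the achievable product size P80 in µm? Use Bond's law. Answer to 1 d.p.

P80 = 135.4 µm

Bond: W = 10·Wi·(1/√P80 − 1/√F80)
W_Bond = W / EF = 6.389 / 0.96 = 6.6552 kWh/t
⇒ 1/√P80 = W_Bond/(10·Wi) + 1/√F80
  = 6.6552/(10·10.7) + 1/√1775 = 0.062198 + 0.023736 = 0.085934
P80 = (1/0.085934)² = 11.6369² = 135.42 µm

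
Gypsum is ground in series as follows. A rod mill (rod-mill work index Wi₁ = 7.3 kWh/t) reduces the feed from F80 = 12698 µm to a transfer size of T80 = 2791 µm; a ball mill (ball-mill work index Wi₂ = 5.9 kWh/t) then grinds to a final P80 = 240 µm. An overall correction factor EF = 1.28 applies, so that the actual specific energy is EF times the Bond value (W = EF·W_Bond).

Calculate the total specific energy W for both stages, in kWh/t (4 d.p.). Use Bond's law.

W = 4.3848 kWh/t

W = 10 Wi / √P80 − 10 Wi / √F80
Stage 1 (12698→2791 µm, Wi₁=7.3): W₁ = 10·7.3·(0.018929 − 0.008874) = 0.7340 kWh/t
Stage 2 (2791→240 µm, Wi₂=5.9): W₂ = 10·5.9·(0.064550 − 0.018929) = 2.6916 kWh/t
W = W₁ + W₂ = 0.7340 + 2.6916 = 3.4256 kWh/t
With EF = 1.28: W = 3.4256·1.28 = 4.3848 kWh/t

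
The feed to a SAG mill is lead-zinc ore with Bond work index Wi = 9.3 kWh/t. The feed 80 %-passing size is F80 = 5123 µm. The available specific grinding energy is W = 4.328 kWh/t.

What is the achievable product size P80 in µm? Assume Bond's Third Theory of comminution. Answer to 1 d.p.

W = 10 Wi (1/√P80 − 1/√F80)  [Bond]
⇒ 1/√P80 = W/(10 Wi) + 1/√F80
  = 4.3280/(10·9.3) + 1/√5123 = 0.046538 + 0.013971 = 0.060509
P80 = (1/0.060509)² = 16.5265² = 273.12 µm

P80 = 273.1 µm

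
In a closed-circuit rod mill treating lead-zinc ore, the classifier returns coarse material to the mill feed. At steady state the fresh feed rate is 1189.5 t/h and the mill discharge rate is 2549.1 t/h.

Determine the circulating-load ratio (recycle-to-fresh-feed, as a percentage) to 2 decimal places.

CL = 114.30 %

Mill node: discharge = fresh + recycle.
R = M − F = 2549.1 − 1189.5 = 1359.6 t/h
CL = 100·R/F = 100·1359.6/1189.5 = 114.30 %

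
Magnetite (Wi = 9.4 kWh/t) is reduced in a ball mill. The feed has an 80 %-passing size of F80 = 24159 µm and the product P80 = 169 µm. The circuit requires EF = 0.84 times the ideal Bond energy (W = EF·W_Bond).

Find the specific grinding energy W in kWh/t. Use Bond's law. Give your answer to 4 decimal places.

Bond: W = 10·Wi·(1/√P80 − 1/√F80)
1/√169 = 0.076923;  1/√24159 = 0.006434
W = 10·9.4·(0.076923 − 0.006434) = 6.6260 kWh/t
With EF = 0.84: W = 6.6260·0.84 = 5.5658 kWh/t

W = 5.5658 kWh/t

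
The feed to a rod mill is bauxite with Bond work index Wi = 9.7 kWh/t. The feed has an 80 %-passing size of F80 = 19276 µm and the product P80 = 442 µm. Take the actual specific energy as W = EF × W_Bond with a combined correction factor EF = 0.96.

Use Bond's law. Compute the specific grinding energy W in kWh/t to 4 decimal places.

Bond:  W = 10 Wi (1/√P − 1/√F)
1/√442 = 0.047565;  1/√19276 = 0.007203
W = 10·9.7·(0.047565 − 0.007203) = 3.9152 kWh/t
Apply correction: 3.9152 × 0.96 = 3.7586 kWh/t

W = 3.7586 kWh/t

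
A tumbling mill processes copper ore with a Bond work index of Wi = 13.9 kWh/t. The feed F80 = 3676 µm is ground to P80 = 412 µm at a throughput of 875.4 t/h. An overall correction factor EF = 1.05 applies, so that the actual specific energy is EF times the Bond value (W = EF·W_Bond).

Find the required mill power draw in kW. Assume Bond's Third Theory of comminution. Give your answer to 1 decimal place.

P = 4187.2 kW

W = 10 Wi (P80^-0.5 − F80^-0.5)
W = 10·13.9·(1/√412 − 1/√3676) = 10·13.9·(0.032773) = 4.5554 kWh/t
With EF = 1.05: W = 4.5554·1.05 = 4.7832 kWh/t
Mill draw = 4.7832 × 875.4 = 4187.2 kW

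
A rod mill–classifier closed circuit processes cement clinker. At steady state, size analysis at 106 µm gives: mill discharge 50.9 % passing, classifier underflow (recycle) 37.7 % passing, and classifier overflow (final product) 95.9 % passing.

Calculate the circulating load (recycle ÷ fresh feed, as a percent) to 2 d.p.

Mass balance on the −106 µm fraction:
Fd + Rd = Ru + Fo ⇒ R/F = (o−d)/(d−u)
r = (95.9 − 50.9)/(50.9 − 37.7) = 45.0/13.2 = 3.4091
CL = 100·r = 340.91 %

CL = 340.91 %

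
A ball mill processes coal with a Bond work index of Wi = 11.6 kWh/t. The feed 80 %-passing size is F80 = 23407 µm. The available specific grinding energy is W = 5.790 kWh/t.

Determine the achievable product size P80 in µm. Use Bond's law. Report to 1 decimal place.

Bond:  W = 10 Wi (1/√P − 1/√F)
⇒ 1/√P80 = W/(10·Wi) + 1/√F80
  = 5.7900/(10·11.6) + 1/√23407 = 0.049914 + 0.006536 = 0.056450
P80 = (1/0.056450)² = 17.7148² = 313.81 µm

P80 = 313.8 µm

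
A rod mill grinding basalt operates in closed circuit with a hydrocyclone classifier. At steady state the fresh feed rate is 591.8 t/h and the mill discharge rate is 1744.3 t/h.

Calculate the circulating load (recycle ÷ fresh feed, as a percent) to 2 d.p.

CL = 194.74 %

M = F + R at steady state, so:
R = M − F = 1744.3 − 591.8 = 1152.5 t/h
CL = 100·R/F = 100·1152.5/591.8 = 194.74 %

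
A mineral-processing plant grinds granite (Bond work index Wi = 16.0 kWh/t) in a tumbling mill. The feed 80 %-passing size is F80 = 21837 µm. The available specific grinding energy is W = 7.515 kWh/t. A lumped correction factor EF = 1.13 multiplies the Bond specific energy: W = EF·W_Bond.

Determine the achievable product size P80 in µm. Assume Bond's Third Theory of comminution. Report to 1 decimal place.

W_Bond = 10·Wi·(1/√P₈₀ − 1/√F₈₀)
W_Bond = W / EF = 7.515 / 1.13 = 6.6504 kWh/t
⇒ 1/√P80 = W_Bond/(10·Wi) + 1/√F80
  = 6.6504/(10·16.0) + 1/√21837 = 0.041565 + 0.006767 = 0.048332
P80 = (1/0.048332)² = 20.6901² = 428.08 µm

P80 = 428.1 µm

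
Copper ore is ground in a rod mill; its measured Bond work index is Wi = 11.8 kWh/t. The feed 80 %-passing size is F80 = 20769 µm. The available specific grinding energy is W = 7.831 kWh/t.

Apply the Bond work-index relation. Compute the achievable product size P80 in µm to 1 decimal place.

P80 = 186.1 µm

W = 10·Wi·[P80^(−½) − F80^(−½)]
P80^-0.5 = F80^-0.5 + W/(10 Wi)
  = 7.8310/(10·11.8) + 1/√20769 = 0.066364 + 0.006939 = 0.073303
P80 = (1/0.073303)² = 13.6419² = 186.10 µm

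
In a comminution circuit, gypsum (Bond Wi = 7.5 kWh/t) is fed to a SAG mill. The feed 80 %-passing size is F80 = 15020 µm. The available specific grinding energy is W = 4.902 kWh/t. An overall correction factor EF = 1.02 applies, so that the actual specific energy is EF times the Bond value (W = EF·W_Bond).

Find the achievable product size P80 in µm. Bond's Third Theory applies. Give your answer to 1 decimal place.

W_Bond = 10·Wi·(1/√P₈₀ − 1/√F₈₀)
W_Bond = W / EF = 4.902 / 1.02 = 4.8059 kWh/t
⇒ 1/√P80 = W_Bond/(10·Wi) + 1/√F80
  = 4.8059/(10·7.5) + 1/√15020 = 0.064078 + 0.008160 = 0.072238
P80 = (1/0.072238)² = 13.8431² = 191.63 µm

P80 = 191.6 µm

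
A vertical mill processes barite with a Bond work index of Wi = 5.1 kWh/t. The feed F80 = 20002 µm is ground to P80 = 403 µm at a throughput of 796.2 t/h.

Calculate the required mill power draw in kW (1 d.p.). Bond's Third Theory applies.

P = 1735.6 kW

W = 10 Wi / √P80 − 10 Wi / √F80
W = 10·5.1·(1/√403 − 1/√20002) = 10·5.1·(0.042743) = 2.1799 kWh/t
Power = W × throughput = 2.1799 kWh/t × 796.2 t/h = 1735.6 kW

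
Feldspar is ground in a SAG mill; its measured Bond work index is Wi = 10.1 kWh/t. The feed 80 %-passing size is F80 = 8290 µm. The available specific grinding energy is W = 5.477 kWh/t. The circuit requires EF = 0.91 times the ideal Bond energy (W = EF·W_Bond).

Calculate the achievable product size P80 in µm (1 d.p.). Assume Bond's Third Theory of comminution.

Bond: W = 10·Wi·(1/√P80 − 1/√F80)
W_Bond = W / EF = 5.477 / 0.91 = 6.0187 kWh/t
1/√P80 = 1/√F80 + W_Bond/(10·Wi)
  = 6.0187/(10·10.1) + 1/√8290 = 0.059591 + 0.010983 = 0.070574
P80 = (1/0.070574)² = 14.1695² = 200.78 µm

P80 = 200.8 µm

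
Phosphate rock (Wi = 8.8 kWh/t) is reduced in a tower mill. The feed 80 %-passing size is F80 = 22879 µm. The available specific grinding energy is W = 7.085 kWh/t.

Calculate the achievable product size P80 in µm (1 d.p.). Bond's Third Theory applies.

Bond: W = 10·Wi·(1/√P80 − 1/√F80)
P80^-0.5 = F80^-0.5 + W/(10 Wi)
  = 7.0850/(10·8.8) + 1/√22879 = 0.080511 + 0.006611 = 0.087123
P80 = (1/0.087123)² = 11.4781² = 131.75 µm

P80 = 131.7 µm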